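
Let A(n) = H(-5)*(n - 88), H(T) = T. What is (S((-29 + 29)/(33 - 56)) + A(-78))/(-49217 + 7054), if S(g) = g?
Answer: -830/42163 ≈ -0.019686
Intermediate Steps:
A(n) = 440 - 5*n (A(n) = -5*(n - 88) = -5*(-88 + n) = 440 - 5*n)
(S((-29 + 29)/(33 - 56)) + A(-78))/(-49217 + 7054) = ((-29 + 29)/(33 - 56) + (440 - 5*(-78)))/(-49217 + 7054) = (0/(-23) + (440 + 390))/(-42163) = (0*(-1/23) + 830)*(-1/42163) = (0 + 830)*(-1/42163) = 830*(-1/42163) = -830/42163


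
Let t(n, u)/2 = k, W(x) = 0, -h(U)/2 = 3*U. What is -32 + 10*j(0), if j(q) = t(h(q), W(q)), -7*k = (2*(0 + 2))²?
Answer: -544/7 ≈ -77.714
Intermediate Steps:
h(U) = -6*U
k = -16/7 (k = -4*(0 + 2)²/7 = -(2*2)²/7 = -⅐*4² = -⅐*16 = -16/7 ≈ -2.2857)
t(n, u) = -32/7 (t(n, u) = 2*(-16/7) = -32/7)
j(q) = -32/7
-32 + 10*j(0) = -32 + 10*(-32/7) = -32 - 320/7 = -544/7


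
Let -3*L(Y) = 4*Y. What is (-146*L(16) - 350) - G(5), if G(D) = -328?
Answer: 9278/3 ≈ 3092.7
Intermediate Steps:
L(Y) = -4*Y/3
(-146*L(16) - 350) - G(5) = (-(-584)*16/3 - 350) - 1*(-328) = (-146*(-64/3) - 350) + 328 = (9344/3 - 350) + 328 = 8294/3 + 328 = 9278/3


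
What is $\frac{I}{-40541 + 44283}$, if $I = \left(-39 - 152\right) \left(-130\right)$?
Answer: $\frac{12415}{1871} \approx 6.6355$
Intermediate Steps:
$I = 24830$ ($I = \left(-191\right) \left(-130\right) = 24830$)
$\frac{I}{-40541 + 44283} = \frac{24830}{-40541 + 44283} = \frac{24830}{3742} = 24830 \cdot \frac{1}{3742} = \frac{12415}{1871}$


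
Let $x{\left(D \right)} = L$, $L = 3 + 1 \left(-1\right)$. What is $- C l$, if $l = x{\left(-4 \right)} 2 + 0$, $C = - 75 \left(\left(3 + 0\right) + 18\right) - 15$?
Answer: $6360$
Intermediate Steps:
$L = 2$ ($L = 3 - 1 = 2$)
$x{\left(D \right)} = 2$
$C = -1590$ ($C = - 75 \left(3 + 18\right) - 15 = \left(-75\right) 21 - 15 = -1575 - 15 = -1590$)
$l = 4$ ($l = 2 \cdot 2 + 0 = 4 + 0 = 4$)
$- C l = - \left(-1590\right) 4 = \left(-1\right) \left(-6360\right) = 6360$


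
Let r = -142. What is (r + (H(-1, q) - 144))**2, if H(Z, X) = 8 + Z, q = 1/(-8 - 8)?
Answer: 77841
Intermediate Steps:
q = -1/16 (q = 1/(-16) = -1/16 ≈ -0.062500)
(r + (H(-1, q) - 144))**2 = (-142 + ((8 - 1) - 144))**2 = (-142 + (7 - 144))**2 = (-142 - 137)**2 = (-279)**2 = 77841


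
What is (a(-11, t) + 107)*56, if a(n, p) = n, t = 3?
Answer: 5376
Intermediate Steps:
(a(-11, t) + 107)*56 = (-11 + 107)*56 = 96*56 = 5376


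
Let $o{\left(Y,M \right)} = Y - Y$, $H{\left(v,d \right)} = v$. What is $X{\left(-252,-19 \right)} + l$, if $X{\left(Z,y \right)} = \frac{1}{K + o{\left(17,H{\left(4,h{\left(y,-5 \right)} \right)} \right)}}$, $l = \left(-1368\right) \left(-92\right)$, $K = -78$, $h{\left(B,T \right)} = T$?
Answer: $\frac{9816767}{78} \approx 1.2586 \cdot 10^{5}$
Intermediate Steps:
$o{\left(Y,M \right)} = 0$
$l = 125856$
$X{\left(Z,y \right)} = - \frac{1}{78}$ ($X{\left(Z,y \right)} = \frac{1}{-78 + 0} = \frac{1}{-78} = - \frac{1}{78}$)
$X{\left(-252,-19 \right)} + l = - \frac{1}{78} + 125856 = \frac{9816767}{78}$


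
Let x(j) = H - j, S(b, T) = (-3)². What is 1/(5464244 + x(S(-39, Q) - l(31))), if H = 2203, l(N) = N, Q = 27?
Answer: 1/5466469 ≈ 1.8293e-7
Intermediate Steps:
S(b, T) = 9
x(j) = 2203 - j
1/(5464244 + x(S(-39, Q) - l(31))) = 1/(5464244 + (2203 - (9 - 1*31))) = 1/(5464244 + (2203 - (9 - 31))) = 1/(5464244 + (2203 - 1*(-22))) = 1/(5464244 + (2203 + 22)) = 1/(5464244 + 2225) = 1/5466469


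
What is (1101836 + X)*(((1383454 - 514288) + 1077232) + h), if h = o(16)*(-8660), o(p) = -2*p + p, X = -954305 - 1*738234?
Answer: -1231590945474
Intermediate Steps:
X = -1692539 (X = -954305 - 738234 = -1692539)
o(p) = -p
h = 138560 (h = -1*16*(-8660) = -16*(-8660) = 138560)
(1101836 + X)*(((1383454 - 514288) + 1077232) + h) = (1101836 - 1692539)*(((1383454 - 514288) + 1077232) + 138560) = -590703*((869166 + 1077232) + 138560) = -590703*(1946398 + 138560) = -590703*2084958 = -1231590945474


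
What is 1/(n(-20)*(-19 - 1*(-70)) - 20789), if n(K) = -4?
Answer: -1/20993 ≈ -4.7635e-5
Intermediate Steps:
1/(n(-20)*(-19 - 1*(-70)) - 20789) = 1/(-4*(-19 - 1*(-70)) - 20789) = 1/(-4*(-19 + 70) - 20789) = 1/(-4*51 - 20789) = 1/(-204 - 20789) = 1/(-20993) = -1/20993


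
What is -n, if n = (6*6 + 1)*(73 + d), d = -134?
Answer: 2257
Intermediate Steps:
n = -2257 (n = (6*6 + 1)*(73 - 134) = (36 + 1)*(-61) = 37*(-61) = -2257)
-n = -1*(-2257) = 2257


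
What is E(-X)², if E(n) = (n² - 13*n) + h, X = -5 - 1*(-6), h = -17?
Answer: 9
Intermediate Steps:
X = 1 (X = -5 + 6 = 1)
E(n) = -17 + n² - 13*n (E(n) = (n² - 13*n) - 17 = -17 + n² - 13*n)
E(-X)² = (-17 + (-1*1)² - (-13))² = (-17 + (-1)² - 13*(-1))² = (-17 + 1 + 13)² = (-3)² = 9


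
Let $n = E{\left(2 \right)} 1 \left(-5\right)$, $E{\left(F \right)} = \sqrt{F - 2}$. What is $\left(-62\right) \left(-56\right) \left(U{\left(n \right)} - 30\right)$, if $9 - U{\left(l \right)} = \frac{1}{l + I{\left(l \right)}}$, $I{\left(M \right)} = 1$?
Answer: $-76384$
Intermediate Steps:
$E{\left(F \right)} = \sqrt{-2 + F}$
$n = 0$ ($n = \sqrt{-2 + 2} \cdot 1 \left(-5\right) = \sqrt{0} \cdot 1 \left(-5\right) = 0 \cdot 1 \left(-5\right) = 0 \left(-5\right) = 0$)
$U{\left(l \right)} = 9 - \frac{1}{1 + l}$ ($U{\left(l \right)} = 9 - \frac{1}{l + 1} = 9 - \frac{1}{1 + l}$)
$\left(-62\right) \left(-56\right) \left(U{\left(n \right)} - 30\right) = \left(-62\right) \left(-56\right) \left(\frac{8 + 9 \cdot 0}{1 + 0} - 30\right) = 3472 \left(\frac{8 + 0}{1} - 30\right) = 3472 \left(1 \cdot 8 - 30\right) = 3472 \left(8 - 30\right) = 3472 \left(-22\right) = -76384$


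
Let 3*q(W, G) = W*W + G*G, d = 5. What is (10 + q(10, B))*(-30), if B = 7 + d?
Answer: -2740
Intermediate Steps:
B = 12 (B = 7 + 5 = 12)
q(W, G) = G²/3 + W²/3 (q(W, G) = (W*W + G*G)/3 = (W² + G²)/3 = (G² + W²)/3 = G²/3 + W²/3)
(10 + q(10, B))*(-30) = (10 + ((⅓)*12² + (⅓)*10²))*(-30) = (10 + ((⅓)*144 + (⅓)*100))*(-30) = (10 + (48 + 100/3))*(-30) = (10 + 244/3)*(-30) = (274/3)*(-30) = -2740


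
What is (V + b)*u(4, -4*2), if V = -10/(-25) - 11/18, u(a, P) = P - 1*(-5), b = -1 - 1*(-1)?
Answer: 19/30 ≈ 0.63333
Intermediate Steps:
b = 0 (b = -1 + 1 = 0)
u(a, P) = 5 + P (u(a, P) = P + 5 = 5 + P)
V = -19/90 (V = -10*(-1/25) - 11*1/18 = 2/5 - 11/18 = -19/90 ≈ -0.21111)
(V + b)*u(4, -4*2) = (-19/90 + 0)*(5 - 4*2) = -19*(5 - 8)/90 = -19/90*(-3) = 19/30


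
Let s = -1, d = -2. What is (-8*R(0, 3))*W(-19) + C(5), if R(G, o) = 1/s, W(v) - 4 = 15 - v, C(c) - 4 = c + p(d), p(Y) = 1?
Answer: 314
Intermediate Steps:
C(c) = 5 + c (C(c) = 4 + (c + 1) = 4 + (1 + c) = 5 + c)
W(v) = 19 - v (W(v) = 4 + (15 - v) = 19 - v)
R(G, o) = -1 (R(G, o) = 1/(-1) = -1)
(-8*R(0, 3))*W(-19) + C(5) = (-8*(-1))*(19 - 1*(-19)) + (5 + 5) = 8*(19 + 19) + 10 = 8*38 + 10 = 304 + 10 = 314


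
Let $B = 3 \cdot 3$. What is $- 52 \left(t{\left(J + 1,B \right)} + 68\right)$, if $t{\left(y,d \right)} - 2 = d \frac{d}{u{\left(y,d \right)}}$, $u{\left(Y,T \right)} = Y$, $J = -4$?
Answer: $-2236$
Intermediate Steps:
$B = 9$
$t{\left(y,d \right)} = 2 + \frac{d^{2}}{y}$ ($t{\left(y,d \right)} = 2 + d \frac{d}{y} = 2 + \frac{d^{2}}{y}$)
$- 52 \left(t{\left(J + 1,B \right)} + 68\right) = - 52 \left(\left(2 + \frac{9^{2}}{-4 + 1}\right) + 68\right) = - 52 \left(\left(2 + \frac{81}{-3}\right) + 68\right) = - 52 \left(\left(2 + 81 \left(- \frac{1}{3}\right)\right) + 68\right) = - 52 \left(\left(2 - 27\right) + 68\right) = - 52 \left(-25 + 68\right) = \left(-52\right) 43 = -2236$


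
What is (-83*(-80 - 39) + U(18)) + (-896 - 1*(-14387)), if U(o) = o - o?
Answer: 23368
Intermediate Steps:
U(o) = 0
(-83*(-80 - 39) + U(18)) + (-896 - 1*(-14387)) = (-83*(-80 - 39) + 0) + (-896 - 1*(-14387)) = (-83*(-119) + 0) + (-896 + 14387) = (9877 + 0) + 13491 = 9877 + 13491 = 23368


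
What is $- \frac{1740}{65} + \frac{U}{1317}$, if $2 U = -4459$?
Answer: $- \frac{974599}{34242} \approx -28.462$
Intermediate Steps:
$U = - \frac{4459}{2}$ ($U = \frac{1}{2} \left(-4459\right) = - \frac{4459}{2} \approx -2229.5$)
$- \frac{1740}{65} + \frac{U}{1317} = - \frac{1740}{65} - \frac{4459}{2 \cdot 1317} = \left(-1740\right) \frac{1}{65} - \frac{4459}{2634} = - \frac{348}{13} - \frac{4459}{2634} = - \frac{974599}{34242}$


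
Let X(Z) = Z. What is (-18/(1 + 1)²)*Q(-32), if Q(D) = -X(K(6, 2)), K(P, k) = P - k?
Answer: 18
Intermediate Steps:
Q(D) = -4 (Q(D) = -(6 - 1*2) = -(6 - 2) = -1*4 = -4)
(-18/(1 + 1)²)*Q(-32) = -18/(1 + 1)²*(-4) = -18/(2²)*(-4) = -18/4*(-4) = -18*¼*(-4) = -9/2*(-4) = 18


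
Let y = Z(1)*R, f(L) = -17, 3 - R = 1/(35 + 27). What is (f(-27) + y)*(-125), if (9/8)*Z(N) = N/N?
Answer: 500375/279 ≈ 1793.5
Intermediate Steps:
Z(N) = 8/9 (Z(N) = 8*(N/N)/9 = (8/9)*1 = 8/9)
R = 185/62 (R = 3 - 1/(35 + 27) = 3 - 1/62 = 185/62 ≈ 2.9839)
y = 740/279 (y = (8/9)*(185/62) = 740/279 ≈ 2.6523)
(f(-27) + y)*(-125) = (-17 + 740/279)*(-125) = -4003/279*(-125) = 500375/279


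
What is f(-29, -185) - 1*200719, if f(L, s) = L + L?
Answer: -200777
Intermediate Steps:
f(L, s) = 2*L
f(-29, -185) - 1*200719 = 2*(-29) - 1*200719 = -58 - 200719 = -200777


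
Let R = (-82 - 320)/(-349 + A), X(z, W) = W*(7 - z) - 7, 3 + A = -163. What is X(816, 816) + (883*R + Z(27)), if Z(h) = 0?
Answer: -339622799/515 ≈ -6.5946e+5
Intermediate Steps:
A = -166 (A = -3 - 163 = -166)
X(z, W) = -7 + W*(7 - z)
R = 402/515 (R = (-82 - 320)/(-349 - 166) = -402/(-515) = -402*(-1/515) = 402/515 ≈ 0.78058)
X(816, 816) + (883*R + Z(27)) = (-7 + 7*816 - 1*816*816) + (883*(402/515) + 0) = (-7 + 5712 - 665856) + (354966/515 + 0) = -660151 + 354966/515 = -339622799/515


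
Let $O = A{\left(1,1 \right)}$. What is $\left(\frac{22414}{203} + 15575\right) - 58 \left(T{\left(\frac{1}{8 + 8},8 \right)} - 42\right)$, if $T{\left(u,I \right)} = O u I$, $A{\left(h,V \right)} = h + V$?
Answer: $\frac{523839}{29} \approx 18063.0$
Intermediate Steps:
$A{\left(h,V \right)} = V + h$
$O = 2$ ($O = 1 + 1 = 2$)
$T{\left(u,I \right)} = 2 I u$ ($T{\left(u,I \right)} = 2 u I = 2 I u$)
$\left(\frac{22414}{203} + 15575\right) - 58 \left(T{\left(\frac{1}{8 + 8},8 \right)} - 42\right) = \left(\frac{22414}{203} + 15575\right) - 58 \left(2 \cdot 8 \frac{1}{8 + 8} - 42\right) = \left(22414 \cdot \frac{1}{203} + 15575\right) - 58 \left(2 \cdot 8 \cdot \frac{1}{16} - 42\right) = \left(\frac{3202}{29} + 15575\right) - 58 \left(2 \cdot 8 \cdot \frac{1}{16} - 42\right) = \frac{454877}{29} - 58 \left(1 - 42\right) = \frac{454877}{29} - -2378 = \frac{454877}{29} + 2378 = \frac{523839}{29}$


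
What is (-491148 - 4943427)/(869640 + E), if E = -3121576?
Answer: 5434575/2251936 ≈ 2.4133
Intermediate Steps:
(-491148 - 4943427)/(869640 + E) = (-491148 - 4943427)/(869640 - 3121576) = -5434575/(-2251936) = -5434575*(-1/2251936) = 5434575/2251936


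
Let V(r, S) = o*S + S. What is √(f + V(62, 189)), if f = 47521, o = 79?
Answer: √62641 ≈ 250.28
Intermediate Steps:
V(r, S) = 80*S (V(r, S) = 79*S + S = 80*S)
√(f + V(62, 189)) = √(47521 + 80*189) = √(47521 + 15120) = √62641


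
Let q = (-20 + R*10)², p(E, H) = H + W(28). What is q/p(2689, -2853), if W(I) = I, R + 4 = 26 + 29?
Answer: -9604/113 ≈ -84.991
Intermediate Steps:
R = 51 (R = -4 + (26 + 29) = -4 + 55 = 51)
p(E, H) = 28 + H (p(E, H) = H + 28 = 28 + H)
q = 240100 (q = (-20 + 51*10)² = (-20 + 510)² = 490² = 240100)
q/p(2689, -2853) = 240100/(28 - 2853) = 240100/(-2825) = 240100*(-1/2825) = -9604/113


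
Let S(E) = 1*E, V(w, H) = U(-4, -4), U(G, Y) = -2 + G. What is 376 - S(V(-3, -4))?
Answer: 382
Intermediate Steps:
V(w, H) = -6 (V(w, H) = -2 - 4 = -6)
S(E) = E
376 - S(V(-3, -4)) = 376 - 1*(-6) = 376 + 6 = 382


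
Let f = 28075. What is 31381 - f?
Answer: 3306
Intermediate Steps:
31381 - f = 31381 - 1*28075 = 31381 - 28075 = 3306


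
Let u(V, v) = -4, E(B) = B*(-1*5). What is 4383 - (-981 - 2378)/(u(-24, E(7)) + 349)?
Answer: 1515494/345 ≈ 4392.7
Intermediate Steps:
E(B) = -5*B (E(B) = B*(-5) = -5*B)
4383 - (-981 - 2378)/(u(-24, E(7)) + 349) = 4383 - (-981 - 2378)/(-4 + 349) = 4383 - (-3359)/345 = 4383 - 1*(-3359/345) = 4383 + 3359/345 = 1515494/345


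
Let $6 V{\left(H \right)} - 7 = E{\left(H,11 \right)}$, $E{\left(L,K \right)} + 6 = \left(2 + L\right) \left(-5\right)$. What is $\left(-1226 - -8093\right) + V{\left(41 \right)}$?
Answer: $\frac{20494}{3} \approx 6831.3$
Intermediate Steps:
$E{\left(L,K \right)} = -16 - 5 L$ ($E{\left(L,K \right)} = -6 + \left(2 + L\right) \left(-5\right) = -6 - \left(10 + 5 L\right) = -16 - 5 L$)
$V{\left(H \right)} = - \frac{3}{2} - \frac{5 H}{6}$ ($V{\left(H \right)} = \frac{7}{6} + \frac{-16 - 5 H}{6} = \frac{7}{6} - \left(\frac{8}{3} + \frac{5 H}{6}\right) = - \frac{3}{2} - \frac{5 H}{6}$)
$\left(-1226 - -8093\right) + V{\left(41 \right)} = \left(-1226 - -8093\right) - \frac{107}{3} = \left(-1226 + 8093\right) - \frac{107}{3} = 6867 - \frac{107}{3} = \frac{20494}{3}$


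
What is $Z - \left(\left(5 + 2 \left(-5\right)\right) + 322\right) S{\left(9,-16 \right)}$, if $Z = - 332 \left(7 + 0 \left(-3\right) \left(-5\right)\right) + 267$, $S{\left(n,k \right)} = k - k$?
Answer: $-2057$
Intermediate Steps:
$S{\left(n,k \right)} = 0$
$Z = -2057$ ($Z = - 332 \left(7 + 0 \left(-5\right)\right) + 267 = - 332 \left(7 + 0\right) + 267 = \left(-332\right) 7 + 267 = -2324 + 267 = -2057$)
$Z - \left(\left(5 + 2 \left(-5\right)\right) + 322\right) S{\left(9,-16 \right)} = -2057 - \left(\left(5 + 2 \left(-5\right)\right) + 322\right) 0 = -2057 - \left(\left(5 - 10\right) + 322\right) 0 = -2057 - \left(-5 + 322\right) 0 = -2057 - 317 \cdot 0 = -2057 - 0 = -2057 + 0 = -2057$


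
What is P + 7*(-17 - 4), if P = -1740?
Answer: -1887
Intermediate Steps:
P + 7*(-17 - 4) = -1740 + 7*(-17 - 4) = -1740 + 7*(-21) = -1740 - 147 = -1887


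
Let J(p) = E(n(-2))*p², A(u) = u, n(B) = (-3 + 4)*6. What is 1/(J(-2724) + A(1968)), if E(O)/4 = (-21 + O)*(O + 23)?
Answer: -1/12911104272 ≈ -7.7453e-11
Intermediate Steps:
n(B) = 6 (n(B) = 1*6 = 6)
E(O) = 4*(-21 + O)*(23 + O) (E(O) = 4*((-21 + O)*(O + 23)) = 4*((-21 + O)*(23 + O)) = 4*(-21 + O)*(23 + O))
J(p) = -1740*p² (J(p) = (-1932 + 4*6² + 8*6)*p² = (-1932 + 4*36 + 48)*p² = (-1932 + 144 + 48)*p² = -1740*p²)
1/(J(-2724) + A(1968)) = 1/(-1740*(-2724)² + 1968) = 1/(-1740*7420176 + 1968) = 1/(-12911106240 + 1968) = 1/(-12911104272) = -1/12911104272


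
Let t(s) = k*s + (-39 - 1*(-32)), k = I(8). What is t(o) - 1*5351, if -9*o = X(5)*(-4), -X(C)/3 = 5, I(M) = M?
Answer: -16234/3 ≈ -5411.3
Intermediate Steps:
k = 8
X(C) = -15 (X(C) = -3*5 = -15)
o = -20/3 (o = -(-5)*(-4)/3 = -⅑*60 = -20/3 ≈ -6.6667)
t(s) = -7 + 8*s (t(s) = 8*s + (-39 - 1*(-32)) = 8*s + (-39 + 32) = 8*s - 7 = -7 + 8*s)
t(o) - 1*5351 = (-7 + 8*(-20/3)) - 1*5351 = (-7 - 160/3) - 5351 = -181/3 - 5351 = -16234/3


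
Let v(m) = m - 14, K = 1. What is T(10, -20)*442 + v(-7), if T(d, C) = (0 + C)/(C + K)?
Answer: 8441/19 ≈ 444.26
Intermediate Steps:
v(m) = -14 + m
T(d, C) = C/(1 + C) (T(d, C) = (0 + C)/(C + 1) = C/(1 + C))
T(10, -20)*442 + v(-7) = -20/(1 - 20)*442 + (-14 - 7) = -20/(-19)*442 - 21 = -20*(-1/19)*442 - 21 = (20/19)*442 - 21 = 8840/19 - 21 = 8441/19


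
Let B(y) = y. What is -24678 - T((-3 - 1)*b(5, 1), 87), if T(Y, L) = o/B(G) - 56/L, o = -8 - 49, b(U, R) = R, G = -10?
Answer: -21474259/870 ≈ -24683.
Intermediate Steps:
o = -57
T(Y, L) = 57/10 - 56/L (T(Y, L) = -57/(-10) - 56/L = -57*(-1/10) - 56/L = 57/10 - 56/L)
-24678 - T((-3 - 1)*b(5, 1), 87) = -24678 - (57/10 - 56/87) = -24678 - 1*4399/870 = -24678 - 4399/870 = -21474259/870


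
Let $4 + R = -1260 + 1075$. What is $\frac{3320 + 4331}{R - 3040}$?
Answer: $- \frac{7651}{3229} \approx -2.3695$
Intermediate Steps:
$R = -189$ ($R = -4 + \left(-1260 + 1075\right) = -4 - 185 = -189$)
$\frac{3320 + 4331}{R - 3040} = \frac{3320 + 4331}{-189 - 3040} = \frac{7651}{-3229} = 7651 \left(- \frac{1}{3229}\right) = - \frac{7651}{3229}$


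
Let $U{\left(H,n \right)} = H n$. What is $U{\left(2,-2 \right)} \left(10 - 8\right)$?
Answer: $-8$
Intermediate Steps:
$U{\left(2,-2 \right)} \left(10 - 8\right) = 2 \left(-2\right) \left(10 - 8\right) = \left(-4\right) 2 = -8$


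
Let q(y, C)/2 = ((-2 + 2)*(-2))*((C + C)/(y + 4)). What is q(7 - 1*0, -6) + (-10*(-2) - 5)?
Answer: 15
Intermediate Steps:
q(y, C) = 0 (q(y, C) = 2*(((-2 + 2)*(-2))*((C + C)/(y + 4))) = 2*((0*(-2))*((2*C)/(4 + y))) = 2*(0*(2*C/(4 + y))) = 2*0 = 0)
q(7 - 1*0, -6) + (-10*(-2) - 5) = 0 + (-10*(-2) - 5) = 0 + (20 - 5) = 0 + 15 = 15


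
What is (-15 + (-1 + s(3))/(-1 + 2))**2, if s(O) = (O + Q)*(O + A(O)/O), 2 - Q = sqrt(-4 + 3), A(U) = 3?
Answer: -32*I ≈ -32.0*I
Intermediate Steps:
Q = 2 - I (Q = 2 - sqrt(-4 + 3) = 2 - sqrt(-1) = 2 - I ≈ 2.0 - 1.0*I)
s(O) = (O + 3/O)*(2 + O - I) (s(O) = (O + (2 - I))*(O + 3/O) = (2 + O - I)*(O + 3/O) = (O + 3/O)*(2 + O - I))
(-15 + (-1 + s(3))/(-1 + 2))**2 = (-15 + (-1 + (6 - 3*I + 3*(3 + 3**2 + 3*(2 - I)))/3)/(-1 + 2))**2 = (-15 + (-1 + (6 - 3*I + 3*(3 + 9 + (6 - 3*I)))/3)/1)**2 = (-15 + (-1 + (6 - 3*I + 3*(18 - 3*I))/3)*1)**2 = (-15 + (-1 + (6 - 3*I + (54 - 9*I))/3)*1)**2 = (-15 + (-1 + (60 - 12*I)/3)*1)**2 = (-15 + (-1 + (20 - 4*I))*1)**2 = (-15 + (19 - 4*I)*1)**2 = (-15 + (19 - 4*I))**2 = (4 - 4*I)**2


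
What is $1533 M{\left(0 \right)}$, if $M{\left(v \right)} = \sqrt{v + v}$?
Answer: $0$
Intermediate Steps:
$M{\left(v \right)} = \sqrt{2} \sqrt{v}$ ($M{\left(v \right)} = \sqrt{2 v} = \sqrt{2} \sqrt{v}$)
$1533 M{\left(0 \right)} = 1533 \sqrt{2} \sqrt{0} = 1533 \sqrt{2} \cdot 0 = 1533 \cdot 0 = 0$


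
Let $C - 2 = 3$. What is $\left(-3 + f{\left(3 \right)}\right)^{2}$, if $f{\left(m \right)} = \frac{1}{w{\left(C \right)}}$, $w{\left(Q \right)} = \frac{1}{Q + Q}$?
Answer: $49$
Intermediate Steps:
$C = 5$ ($C = 2 + 3 = 5$)
$w{\left(Q \right)} = \frac{1}{2 Q}$
$f{\left(m \right)} = 10$ ($f{\left(m \right)} = \frac{1}{\frac{1}{2} \cdot \frac{1}{5}} = \frac{1}{\frac{1}{10}} = 10$)
$\left(-3 + f{\left(3 \right)}\right)^{2} = \left(-3 + 10\right)^{2} = 7^{2} = 49$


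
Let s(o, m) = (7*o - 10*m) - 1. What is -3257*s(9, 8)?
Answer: 58626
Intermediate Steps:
s(o, m) = -1 - 10*m + 7*o (s(o, m) = (-10*m + 7*o) - 1 = -1 - 10*m + 7*o)
-3257*s(9, 8) = -3257*(-1 - 10*8 + 7*9) = -3257*(-1 - 80 + 63) = -3257*(-18) = 58626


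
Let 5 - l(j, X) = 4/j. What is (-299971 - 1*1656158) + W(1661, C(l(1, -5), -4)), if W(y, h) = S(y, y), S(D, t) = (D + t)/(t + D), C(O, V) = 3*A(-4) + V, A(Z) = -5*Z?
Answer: -1956128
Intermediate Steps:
l(j, X) = 5 - 4/j
C(O, V) = 60 + V (C(O, V) = 3*(-5*(-4)) + V = 3*20 + V = 60 + V)
S(D, t) = 1 (S(D, t) = (D + t)/(D + t) = 1)
W(y, h) = 1
(-299971 - 1*1656158) + W(1661, C(l(1, -5), -4)) = (-299971 - 1*1656158) + 1 = (-299971 - 1656158) + 1 = -1956129 + 1 = -1956128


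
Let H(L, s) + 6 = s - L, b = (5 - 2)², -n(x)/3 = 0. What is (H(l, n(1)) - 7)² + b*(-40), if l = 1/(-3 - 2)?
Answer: -4904/25 ≈ -196.16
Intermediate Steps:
n(x) = 0 (n(x) = -3*0 = 0)
l = -⅕ (l = 1/(-5) = -⅕ ≈ -0.20000)
b = 9 (b = 3² = 9)
H(L, s) = -6 + s - L (H(L, s) = -6 + (s - L) = -6 + s - L)
(H(l, n(1)) - 7)² + b*(-40) = ((-6 + 0 - 1*(-⅕)) - 7)² + 9*(-40) = ((-6 + 0 + ⅕) - 7)² - 360 = (-29/5 - 7)² - 360 = (-64/5)² - 360 = 4096/25 - 360 = -4904/25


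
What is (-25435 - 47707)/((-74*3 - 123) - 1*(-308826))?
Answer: -73142/308481 ≈ -0.23710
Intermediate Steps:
(-25435 - 47707)/((-74*3 - 123) - 1*(-308826)) = -73142/((-222 - 123) + 308826) = -73142/(-345 + 308826) = -73142/308481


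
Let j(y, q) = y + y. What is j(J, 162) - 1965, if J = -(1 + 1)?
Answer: -1969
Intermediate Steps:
J = -2 (J = -1*2 = -2)
j(y, q) = 2*y
j(J, 162) - 1965 = 2*(-2) - 1965 = -4 - 1965 = -1969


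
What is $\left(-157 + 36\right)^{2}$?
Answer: $14641$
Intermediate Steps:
$\left(-157 + 36\right)^{2} = \left(-121\right)^{2} = 14641$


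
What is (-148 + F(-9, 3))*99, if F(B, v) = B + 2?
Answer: -15345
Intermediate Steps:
F(B, v) = 2 + B
(-148 + F(-9, 3))*99 = (-148 + (2 - 9))*99 = (-148 - 7)*99 = -155*99 = -15345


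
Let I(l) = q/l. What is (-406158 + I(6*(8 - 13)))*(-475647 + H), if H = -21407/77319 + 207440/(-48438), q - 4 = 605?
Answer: 3654373085136647696/18915039 ≈ 1.9320e+11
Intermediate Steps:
q = 609 (q = 4 + 605 = 609)
H = -948664757/208065429 (H = -21407*1/77319 + 207440*(-1/48438) = -21407/77319 - 103720/24219 = -948664757/208065429 ≈ -4.5595)
I(l) = 609/l
(-406158 + I(6*(8 - 13)))*(-475647 + H) = (-406158 + 609/((6*(8 - 13))))*(-475647 - 948664757/208065429) = (-406158 + 609/((6*(-5))))*(-98966645772320/208065429) = (-406158 + 609/(-30))*(-98966645772320/208065429) = (-406158 + 609*(-1/30))*(-98966645772320/208065429) = (-406158 - 203/10)*(-98966645772320/208065429) = -4061783/10*(-98966645772320/208065429) = 3654373085136647696/18915039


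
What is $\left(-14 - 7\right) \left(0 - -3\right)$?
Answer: $-63$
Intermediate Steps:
$\left(-14 - 7\right) \left(0 - -3\right) = - 21 \left(0 + 3\right) = \left(-21\right) 3 = -63$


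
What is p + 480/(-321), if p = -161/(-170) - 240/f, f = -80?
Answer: 44597/18190 ≈ 2.4517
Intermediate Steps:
p = 671/170 (p = -161/(-170) - 240/(-80) = -161*(-1/170) - 240*(-1/80) = 161/170 + 3 = 671/170 ≈ 3.9471)
p + 480/(-321) = 671/170 + 480/(-321) = 671/170 + 480*(-1/321) = 671/170 - 160/107 = 44597/18190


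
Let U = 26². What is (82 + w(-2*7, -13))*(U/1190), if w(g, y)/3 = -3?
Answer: 24674/595 ≈ 41.469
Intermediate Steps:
w(g, y) = -9 (w(g, y) = 3*(-3) = -9)
U = 676
(82 + w(-2*7, -13))*(U/1190) = (82 - 9)*(676/1190) = 73*(676*(1/1190)) = 73*(338/595) = 24674/595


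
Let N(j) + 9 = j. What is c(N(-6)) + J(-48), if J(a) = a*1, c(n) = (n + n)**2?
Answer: 852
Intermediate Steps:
N(j) = -9 + j
c(n) = 4*n**2 (c(n) = (2*n)**2 = 4*n**2)
J(a) = a
c(N(-6)) + J(-48) = 4*(-9 - 6)**2 - 48 = 4*(-15)**2 - 48 = 4*225 - 48 = 900 - 48 = 852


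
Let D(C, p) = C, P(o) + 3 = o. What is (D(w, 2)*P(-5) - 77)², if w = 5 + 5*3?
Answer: 56169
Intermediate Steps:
P(o) = -3 + o
w = 20 (w = 5 + 15 = 20)
(D(w, 2)*P(-5) - 77)² = (20*(-3 - 5) - 77)² = (20*(-8) - 77)² = (-160 - 77)² = (-237)² = 56169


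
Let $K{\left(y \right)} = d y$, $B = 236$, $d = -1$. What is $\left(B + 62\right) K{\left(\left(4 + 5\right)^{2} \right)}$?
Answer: $-24138$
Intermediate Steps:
$K{\left(y \right)} = - y$
$\left(B + 62\right) K{\left(\left(4 + 5\right)^{2} \right)} = \left(236 + 62\right) \left(- \left(4 + 5\right)^{2}\right) = 298 \left(- 9^{2}\right) = 298 \left(\left(-1\right) 81\right) = 298 \left(-81\right) = -24138$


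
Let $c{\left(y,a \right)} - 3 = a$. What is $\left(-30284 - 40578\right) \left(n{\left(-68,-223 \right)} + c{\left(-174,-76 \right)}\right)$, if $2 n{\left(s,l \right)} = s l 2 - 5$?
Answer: $-1069201287$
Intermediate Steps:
$c{\left(y,a \right)} = 3 + a$
$n{\left(s,l \right)} = - \frac{5}{2} + l s$ ($n{\left(s,l \right)} = \frac{s l 2 - 5}{2} = \frac{l s 2 - 5}{2} = \frac{2 l s - 5}{2} = \frac{-5 + 2 l s}{2} = - \frac{5}{2} + l s$)
$\left(-30284 - 40578\right) \left(n{\left(-68,-223 \right)} + c{\left(-174,-76 \right)}\right) = \left(-30284 - 40578\right) \left(\left(- \frac{5}{2} - -15164\right) + \left(3 - 76\right)\right) = - 70862 \left(\left(- \frac{5}{2} + 15164\right) - 73\right) = - 70862 \left(\frac{30323}{2} - 73\right) = \left(-70862\right) \frac{30177}{2} = -1069201287$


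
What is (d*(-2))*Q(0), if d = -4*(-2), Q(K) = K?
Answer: 0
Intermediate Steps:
d = 8
(d*(-2))*Q(0) = (8*(-2))*0 = -16*0 = 0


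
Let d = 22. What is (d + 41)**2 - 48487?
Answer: -44518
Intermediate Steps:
(d + 41)**2 - 48487 = (22 + 41)**2 - 48487 = 63**2 - 48487 = 3969 - 48487 = -44518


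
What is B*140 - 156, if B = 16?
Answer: 2084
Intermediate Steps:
B*140 - 156 = 16*140 - 156 = 2240 - 156 = 2084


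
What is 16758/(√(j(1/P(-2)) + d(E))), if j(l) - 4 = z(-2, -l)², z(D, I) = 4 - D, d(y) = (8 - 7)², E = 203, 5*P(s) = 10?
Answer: 16758*√41/41 ≈ 2617.2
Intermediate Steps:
P(s) = 2 (P(s) = (⅕)*10 = 2)
d(y) = 1 (d(y) = 1² = 1)
j(l) = 40 (j(l) = 4 + (4 - 1*(-2))² = 4 + (4 + 2)² = 4 + 6² = 4 + 36 = 40)
16758/(√(j(1/P(-2)) + d(E))) = 16758/(√(40 + 1)) = 16758/(√41) = 16758*(√41/41) = 16758*√41/41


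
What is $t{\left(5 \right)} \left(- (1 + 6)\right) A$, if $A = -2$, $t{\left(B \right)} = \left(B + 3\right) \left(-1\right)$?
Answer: $-112$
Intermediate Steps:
$t{\left(B \right)} = -3 - B$ ($t{\left(B \right)} = \left(3 + B\right) \left(-1\right) = -3 - B$)
$t{\left(5 \right)} \left(- (1 + 6)\right) A = \left(-3 - 5\right) \left(- (1 + 6)\right) \left(-2\right) = \left(-3 - 5\right) \left(\left(-1\right) 7\right) \left(-2\right) = \left(-8\right) \left(-7\right) \left(-2\right) = 56 \left(-2\right) = -112$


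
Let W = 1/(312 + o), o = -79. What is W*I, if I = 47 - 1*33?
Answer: 14/233 ≈ 0.060086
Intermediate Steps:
I = 14 (I = 47 - 33 = 14)
W = 1/233 (W = 1/(312 - 79) = 1/233 ≈ 0.0042918)
W*I = (1/233)*14 = 14/233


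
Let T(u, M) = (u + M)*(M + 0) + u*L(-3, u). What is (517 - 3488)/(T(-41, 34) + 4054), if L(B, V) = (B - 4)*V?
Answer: 2971/7951 ≈ 0.37366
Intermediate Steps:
L(B, V) = V*(-4 + B) (L(B, V) = (-4 + B)*V = V*(-4 + B))
T(u, M) = -7*u² + M*(M + u) (T(u, M) = (u + M)*(M + 0) + u*(u*(-4 - 3)) = (M + u)*M + u*(u*(-7)) = M*(M + u) + u*(-7*u) = M*(M + u) - 7*u² = -7*u² + M*(M + u))
(517 - 3488)/(T(-41, 34) + 4054) = (517 - 3488)/((34² - 7*(-41)² + 34*(-41)) + 4054) = -2971/((1156 - 7*1681 - 1394) + 4054) = -2971/((1156 - 11767 - 1394) + 4054) = -2971/(-12005 + 4054) = -2971/(-7951) = -2971*(-1/7951) = 2971/7951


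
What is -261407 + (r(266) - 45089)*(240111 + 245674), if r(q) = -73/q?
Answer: -5826451920657/266 ≈ -2.1904e+10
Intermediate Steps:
-261407 + (r(266) - 45089)*(240111 + 245674) = -261407 + (-73/266 - 45089)*(240111 + 245674) = -261407 + (-73*1/266 - 45089)*485785 = -261407 + (-73/266 - 45089)*485785 = -261407 - 11993747/266*485785 = -261407 - 5826382386395/266 = -5826451920657/266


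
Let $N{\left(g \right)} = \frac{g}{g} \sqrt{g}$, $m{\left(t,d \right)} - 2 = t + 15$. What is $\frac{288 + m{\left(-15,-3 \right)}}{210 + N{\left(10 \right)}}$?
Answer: $\frac{6090}{4409} - \frac{29 \sqrt{10}}{4409} \approx 1.3605$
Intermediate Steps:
$m{\left(t,d \right)} = 17 + t$ ($m{\left(t,d \right)} = 2 + \left(t + 15\right) = 2 + \left(15 + t\right) = 17 + t$)
$N{\left(g \right)} = \sqrt{g}$ ($N{\left(g \right)} = 1 \sqrt{g} = \sqrt{g}$)
$\frac{288 + m{\left(-15,-3 \right)}}{210 + N{\left(10 \right)}} = \frac{288 + \left(17 - 15\right)}{210 + \sqrt{10}} = \frac{288 + 2}{210 + \sqrt{10}} = \frac{290}{210 + \sqrt{10}}$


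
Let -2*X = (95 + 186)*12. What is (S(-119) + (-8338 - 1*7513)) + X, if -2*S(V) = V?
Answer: -34955/2 ≈ -17478.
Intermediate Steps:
S(V) = -V/2
X = -1686 (X = -(95 + 186)*12/2 = -281*12/2 = -½*3372 = -1686)
(S(-119) + (-8338 - 1*7513)) + X = (-½*(-119) + (-8338 - 1*7513)) - 1686 = (119/2 + (-8338 - 7513)) - 1686 = (119/2 - 15851) - 1686 = -31583/2 - 1686 = -34955/2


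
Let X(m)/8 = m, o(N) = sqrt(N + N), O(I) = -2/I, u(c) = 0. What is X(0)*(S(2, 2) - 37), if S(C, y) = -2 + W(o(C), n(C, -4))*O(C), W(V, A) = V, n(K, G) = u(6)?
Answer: 0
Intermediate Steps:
o(N) = sqrt(2)*sqrt(N) (o(N) = sqrt(2*N) = sqrt(2)*sqrt(N))
n(K, G) = 0
S(C, y) = -2 - 2*sqrt(2)/sqrt(C) (S(C, y) = -2 + (sqrt(2)*sqrt(C))*(-2/C) = -2 - 2*sqrt(2)/sqrt(C))
X(m) = 8*m
X(0)*(S(2, 2) - 37) = (8*0)*((-2 - 2*sqrt(2)/sqrt(2)) - 37) = 0*((-2 - 2*sqrt(2)*sqrt(2)/2) - 37) = 0*((-2 - 2) - 37) = 0*(-4 - 37) = 0*(-41) = 0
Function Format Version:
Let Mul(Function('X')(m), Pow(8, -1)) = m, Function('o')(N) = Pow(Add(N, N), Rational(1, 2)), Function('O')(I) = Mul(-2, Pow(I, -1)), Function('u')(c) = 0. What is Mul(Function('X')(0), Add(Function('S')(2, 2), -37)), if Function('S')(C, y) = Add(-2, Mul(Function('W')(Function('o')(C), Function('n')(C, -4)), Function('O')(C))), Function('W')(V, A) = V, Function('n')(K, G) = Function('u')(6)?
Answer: 0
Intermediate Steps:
Function('o')(N) = Mul(Pow(2, Rational(1, 2)), Pow(N, Rational(1, 2))) (Function('o')(N) = Pow(Mul(2, N), Rational(1, 2)) = Mul(Pow(2, Rational(1, 2)), Pow(N, Rational(1, 2))))
Function('n')(K, G) = 0
Function('S')(C, y) = Add(-2, Mul(-2, Pow(2, Rational(1, 2)), Pow(C, Rational(-1, 2)))) (Function('S')(C, y) = Add(-2, Mul(Mul(Pow(2, Rational(1, 2)), Pow(C, Rational(1, 2))), Mul(-2, Pow(C, -1)))) = Add(-2, Mul(-2, Pow(2, Rational(1, 2)), Pow(C, Rational(-1, 2)))))
Function('X')(m) = Mul(8, m)
Mul(Function('X')(0), Add(Function('S')(2, 2), -37)) = Mul(Mul(8, 0), Add(Add(-2, Mul(-2, Pow(2, Rational(1, 2)), Pow(2, Rational(-1, 2)))), -37)) = Mul(0, Add(Add(-2, Mul(-2, Pow(2, Rational(1, 2)), Mul(Rational(1, 2), Pow(2, Rational(1, 2))))), -37)) = Mul(0, Add(Add(-2, -2), -37)) = Mul(0, Add(-4, -37)) = Mul(0, -41) = 0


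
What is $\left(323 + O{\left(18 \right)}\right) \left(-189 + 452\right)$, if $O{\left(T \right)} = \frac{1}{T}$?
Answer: $\frac{1529345}{18} \approx 84964.0$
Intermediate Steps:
$\left(323 + O{\left(18 \right)}\right) \left(-189 + 452\right) = \left(323 + \frac{1}{18}\right) \left(-189 + 452\right) = \left(323 + \frac{1}{18}\right) 263 = \frac{5815}{18} \cdot 263 = \frac{1529345}{18}$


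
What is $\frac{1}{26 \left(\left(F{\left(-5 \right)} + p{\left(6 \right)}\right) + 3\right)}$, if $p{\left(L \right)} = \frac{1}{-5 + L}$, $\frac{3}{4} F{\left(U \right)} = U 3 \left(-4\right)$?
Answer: $\frac{1}{2184} \approx 0.00045788$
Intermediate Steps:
$F{\left(U \right)} = - 16 U$ ($F{\left(U \right)} = \frac{4 U 3 \left(-4\right)}{3} = \frac{4 \cdot 3 U \left(-4\right)}{3} = \frac{4 \left(- 12 U\right)}{3} = - 16 U$)
$\frac{1}{26 \left(\left(F{\left(-5 \right)} + p{\left(6 \right)}\right) + 3\right)} = \frac{1}{26 \left(\left(\left(-16\right) \left(-5\right) + \frac{1}{-5 + 6}\right) + 3\right)} = \frac{1}{26 \left(\left(80 + 1^{-1}\right) + 3\right)} = \frac{1}{26 \left(\left(80 + 1\right) + 3\right)} = \frac{1}{26 \left(81 + 3\right)} = \frac{1}{26 \cdot 84} = \frac{1}{2184}$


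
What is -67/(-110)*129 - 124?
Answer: -4997/110 ≈ -45.427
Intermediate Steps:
-67/(-110)*129 - 124 = -67*(-1/110)*129 - 124 = (67/110)*129 - 124 = 8643/110 - 124 = -4997/110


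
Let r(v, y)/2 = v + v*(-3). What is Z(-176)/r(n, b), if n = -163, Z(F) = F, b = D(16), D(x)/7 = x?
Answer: -44/163 ≈ -0.26994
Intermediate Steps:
D(x) = 7*x
b = 112 (b = 7*16 = 112)
r(v, y) = -4*v (r(v, y) = 2*(v + v*(-3)) = 2*(v - 3*v) = 2*(-2*v) = -4*v)
Z(-176)/r(n, b) = -176/((-4*(-163))) = -176/652 = -176*1/652 = -44/163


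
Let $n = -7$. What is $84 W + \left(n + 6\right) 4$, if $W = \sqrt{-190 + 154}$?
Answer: $-4 + 504 i \approx -4.0 + 504.0 i$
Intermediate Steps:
$W = 6 i$ ($W = \sqrt{-36} = 6 i \approx 6.0 i$)
$84 W + \left(n + 6\right) 4 = 84 \cdot 6 i + \left(-7 + 6\right) 4 = 504 i - 4 = -4 + 504 i$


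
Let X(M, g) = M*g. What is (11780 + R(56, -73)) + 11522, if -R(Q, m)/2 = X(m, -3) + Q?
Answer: 22752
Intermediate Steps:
R(Q, m) = -2*Q + 6*m (R(Q, m) = -2*(m*(-3) + Q) = -2*(-3*m + Q) = -2*(Q - 3*m) = -2*Q + 6*m)
(11780 + R(56, -73)) + 11522 = (11780 + (-2*56 + 6*(-73))) + 11522 = (11780 + (-112 - 438)) + 11522 = (11780 - 550) + 11522 = 11230 + 11522 = 22752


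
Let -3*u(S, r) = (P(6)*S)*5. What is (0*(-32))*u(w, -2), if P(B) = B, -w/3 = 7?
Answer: 0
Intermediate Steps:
w = -21 (w = -3*7 = -21)
u(S, r) = -10*S (u(S, r) = -6*S*5/3 = -10*S)
(0*(-32))*u(w, -2) = (0*(-32))*(-10*(-21)) = 0*210 = 0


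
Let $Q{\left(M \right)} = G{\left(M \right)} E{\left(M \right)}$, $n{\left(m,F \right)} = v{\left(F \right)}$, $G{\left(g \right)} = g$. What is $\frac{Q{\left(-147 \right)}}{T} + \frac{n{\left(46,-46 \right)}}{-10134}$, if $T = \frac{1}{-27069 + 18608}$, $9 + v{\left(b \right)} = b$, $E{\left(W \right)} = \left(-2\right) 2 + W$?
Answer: $- \frac{1903254551423}{10134} \approx -1.8781 \cdot 10^{8}$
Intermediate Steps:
$E{\left(W \right)} = -4 + W$
$v{\left(b \right)} = -9 + b$
$n{\left(m,F \right)} = -9 + F$
$T = - \frac{1}{8461}$ ($T = \frac{1}{-8461} = - \frac{1}{8461} \approx -0.00011819$)
$Q{\left(M \right)} = M \left(-4 + M\right)$
$\frac{Q{\left(-147 \right)}}{T} + \frac{n{\left(46,-46 \right)}}{-10134} = \frac{\left(-147\right) \left(-4 - 147\right)}{- \frac{1}{8461}} + \frac{-9 - 46}{-10134} = \left(-147\right) \left(-151\right) \left(-8461\right) - - \frac{55}{10134} = 22197 \left(-8461\right) + \frac{55}{10134} = -187808817 + \frac{55}{10134} = - \frac{1903254551423}{10134}$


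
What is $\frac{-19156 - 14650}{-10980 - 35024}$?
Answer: $\frac{16903}{23002} \approx 0.73485$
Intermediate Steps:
$\frac{-19156 - 14650}{-10980 - 35024} = \frac{-19156 - 14650}{-46004} = \left(-33806\right) \left(- \frac{1}{46004}\right) = \frac{16903}{23002}$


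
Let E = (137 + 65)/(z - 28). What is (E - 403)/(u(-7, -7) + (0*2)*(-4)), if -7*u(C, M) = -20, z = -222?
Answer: -88333/625 ≈ -141.33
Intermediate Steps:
u(C, M) = 20/7 (u(C, M) = -1/7*(-20) = 20/7)
E = -101/125 (E = (137 + 65)/(-222 - 28) = 202/(-250) = 202*(-1/250) = -101/125 ≈ -0.80800)
(E - 403)/(u(-7, -7) + (0*2)*(-4)) = (-101/125 - 403)/(20/7 + (0*2)*(-4)) = -50476/(125*(20/7 + 0*(-4))) = -50476/(125*(20/7 + 0)) = -50476/(125*20/7) = -50476/125*7/20 = -88333/625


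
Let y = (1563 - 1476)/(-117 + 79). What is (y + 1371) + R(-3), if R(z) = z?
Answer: 51897/38 ≈ 1365.7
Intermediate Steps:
y = -87/38 (y = 87/(-38) = 87*(-1/38) = -87/38 ≈ -2.2895)
(y + 1371) + R(-3) = (-87/38 + 1371) - 3 = 52011/38 - 3 = 51897/38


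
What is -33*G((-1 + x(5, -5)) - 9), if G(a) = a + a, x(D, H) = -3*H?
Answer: -330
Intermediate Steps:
G(a) = 2*a
-33*G((-1 + x(5, -5)) - 9) = -66*((-1 - 3*(-5)) - 9) = -66*((-1 + 15) - 9) = -66*(14 - 9) = -66*5 = -33*10 = -330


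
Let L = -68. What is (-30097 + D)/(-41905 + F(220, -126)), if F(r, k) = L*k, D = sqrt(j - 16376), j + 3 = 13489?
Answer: 30097/33337 - I*sqrt(10)/1961 ≈ 0.90281 - 0.0016126*I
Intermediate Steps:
j = 13486 (j = -3 + 13489 = 13486)
D = 17*I*sqrt(10) (D = sqrt(13486 - 16376) = sqrt(-2890) = 17*I*sqrt(10) ≈ 53.759*I)
F(r, k) = -68*k
(-30097 + D)/(-41905 + F(220, -126)) = (-30097 + 17*I*sqrt(10))/(-41905 - 68*(-126)) = (-30097 + 17*I*sqrt(10))/(-41905 + 8568) = (-30097 + 17*I*sqrt(10))/(-33337) = (-30097 + 17*I*sqrt(10))*(-1/33337) = 30097/33337 - I*sqrt(10)/1961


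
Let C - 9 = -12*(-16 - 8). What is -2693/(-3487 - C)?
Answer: 2693/3784 ≈ 0.71168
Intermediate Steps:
C = 297 (C = 9 - 12*(-16 - 8) = 9 - 12*(-24) = 9 + 288 = 297)
-2693/(-3487 - C) = -2693/(-3487 - 1*297) = -2693/(-3487 - 297) = -2693/(-3784) = -2693*(-1/3784) = 2693/3784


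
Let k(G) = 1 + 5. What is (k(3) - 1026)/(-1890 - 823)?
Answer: 1020/2713 ≈ 0.37597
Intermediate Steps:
k(G) = 6
(k(3) - 1026)/(-1890 - 823) = (6 - 1026)/(-1890 - 823) = -1020/(-2713) = -1020*(-1/2713) = 1020/2713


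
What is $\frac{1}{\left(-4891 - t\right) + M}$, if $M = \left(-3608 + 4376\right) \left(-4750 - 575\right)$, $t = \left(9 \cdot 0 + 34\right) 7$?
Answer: $- \frac{1}{4094729} \approx -2.4422 \cdot 10^{-7}$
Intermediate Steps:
$t = 238$ ($t = \left(0 + 34\right) 7 = 34 \cdot 7 = 238$)
$M = -4089600$ ($M = 768 \left(-5325\right) = -4089600$)
$\frac{1}{\left(-4891 - t\right) + M} = \frac{1}{\left(-4891 - 238\right) - 4089600} = \frac{1}{-5129 - 4089600} = \frac{1}{-4094729} = - \frac{1}{4094729}$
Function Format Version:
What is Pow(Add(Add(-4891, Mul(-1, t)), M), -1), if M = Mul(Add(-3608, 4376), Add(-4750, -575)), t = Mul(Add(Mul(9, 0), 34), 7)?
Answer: Rational(-1, 4094729) ≈ -2.4422e-7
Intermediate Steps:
t = 238 (t = Mul(Add(0, 34), 7) = Mul(34, 7) = 238)
M = -4089600 (M = Mul(768, -5325) = -4089600)
Pow(Add(Add(-4891, Mul(-1, t)), M), -1) = Pow(Add(Add(-4891, Mul(-1, 238)), -4089600), -1) = Pow(Add(Add(-4891, -238), -4089600), -1) = Pow(Add(-5129, -4089600), -1) = Pow(-4094729, -1) = Rational(-1, 4094729)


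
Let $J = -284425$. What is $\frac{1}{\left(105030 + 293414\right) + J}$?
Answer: $\frac{1}{114019} \approx 8.7705 \cdot 10^{-6}$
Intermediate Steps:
$\frac{1}{\left(105030 + 293414\right) + J} = \frac{1}{\left(105030 + 293414\right) - 284425} = \frac{1}{398444 - 284425} = \frac{1}{114019}$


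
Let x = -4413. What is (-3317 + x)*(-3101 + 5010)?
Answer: -14756570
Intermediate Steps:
(-3317 + x)*(-3101 + 5010) = (-3317 - 4413)*(-3101 + 5010) = -7730*1909 = -14756570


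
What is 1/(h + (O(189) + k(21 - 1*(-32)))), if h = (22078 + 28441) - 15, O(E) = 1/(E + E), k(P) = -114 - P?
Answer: 378/19027387 ≈ 1.9866e-5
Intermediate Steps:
O(E) = 1/(2*E)
h = 50504 (h = 50519 - 15 = 50504)
1/(h + (O(189) + k(21 - 1*(-32)))) = 1/(50504 + ((½)/189 + (-114 - (21 - 1*(-32))))) = 1/(50504 + ((½)*(1/189) + (-114 - (21 + 32)))) = 1/(50504 + (1/378 + (-114 - 1*53))) = 1/(50504 + (1/378 + (-114 - 53))) = 1/(50504 + (1/378 - 167)) = 1/(50504 - 63125/378) = 1/(19027387/378) = 378/19027387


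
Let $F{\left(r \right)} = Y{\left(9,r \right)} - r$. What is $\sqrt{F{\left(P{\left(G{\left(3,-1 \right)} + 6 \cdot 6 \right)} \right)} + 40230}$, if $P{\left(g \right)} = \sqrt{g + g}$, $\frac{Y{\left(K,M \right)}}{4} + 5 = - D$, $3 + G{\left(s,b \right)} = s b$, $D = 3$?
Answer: $\sqrt{40198 - 2 \sqrt{15}} \approx 200.48$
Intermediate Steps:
$G{\left(s,b \right)} = -3 + b s$ ($G{\left(s,b \right)} = -3 + s b = -3 + b s$)
$Y{\left(K,M \right)} = -32$ ($Y{\left(K,M \right)} = -20 + 4 \left(\left(-1\right) 3\right) = -20 + 4 \left(-3\right) = -20 - 12 = -32$)
$P{\left(g \right)} = \sqrt{2} \sqrt{g}$ ($P{\left(g \right)} = \sqrt{2 g} = \sqrt{2} \sqrt{g}$)
$F{\left(r \right)} = -32 - r$
$\sqrt{F{\left(P{\left(G{\left(3,-1 \right)} + 6 \cdot 6 \right)} \right)} + 40230} = \sqrt{\left(-32 - \sqrt{2} \sqrt{\left(-3 - 3\right) + 6 \cdot 6}\right) + 40230} = \sqrt{\left(-32 - \sqrt{2} \sqrt{\left(-3 - 3\right) + 36}\right) + 40230} = \sqrt{\left(-32 - \sqrt{2} \sqrt{-6 + 36}\right) + 40230} = \sqrt{\left(-32 - \sqrt{2} \sqrt{30}\right) + 40230} = \sqrt{\left(-32 - 2 \sqrt{15}\right) + 40230} = \sqrt{40198 - 2 \sqrt{15}}$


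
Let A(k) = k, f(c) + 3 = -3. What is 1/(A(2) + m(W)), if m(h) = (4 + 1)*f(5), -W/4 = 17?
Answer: -1/28 ≈ -0.035714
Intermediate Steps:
W = -68 (W = -4*17 = -68)
f(c) = -6 (f(c) = -3 - 3 = -6)
m(h) = -30 (m(h) = (4 + 1)*(-6) = 5*(-6) = -30)
1/(A(2) + m(W)) = 1/(2 - 30) = 1/(-28) = -1/28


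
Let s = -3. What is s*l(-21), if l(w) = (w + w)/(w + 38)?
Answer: 126/17 ≈ 7.4118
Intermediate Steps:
l(w) = 2*w/(38 + w) (l(w) = (2*w)/(38 + w) = 2*w/(38 + w))
s*l(-21) = -6*(-21)/(38 - 21) = -6*(-21)/17 = -3*(-42/17) = 126/17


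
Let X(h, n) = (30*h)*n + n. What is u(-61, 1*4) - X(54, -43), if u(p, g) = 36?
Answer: 69739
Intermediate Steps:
X(h, n) = n + 30*h*n (X(h, n) = 30*h*n + n = n + 30*h*n)
u(-61, 1*4) - X(54, -43) = 36 - (-43)*(1 + 30*54) = 36 - (-43)*(1 + 1620) = 36 - (-43)*1621 = 36 - 1*(-69703) = 36 + 69703 = 69739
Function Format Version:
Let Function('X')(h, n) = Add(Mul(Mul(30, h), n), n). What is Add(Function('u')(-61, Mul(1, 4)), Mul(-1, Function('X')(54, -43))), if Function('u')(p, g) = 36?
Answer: 69739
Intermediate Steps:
Function('X')(h, n) = Add(n, Mul(30, h, n)) (Function('X')(h, n) = Add(Mul(30, h, n), n) = Add(n, Mul(30, h, n)))
Add(Function('u')(-61, Mul(1, 4)), Mul(-1, Function('X')(54, -43))) = Add(36, Mul(-1, Mul(-43, Add(1, Mul(30, 54))))) = Add(36, Mul(-1, Mul(-43, Add(1, 1620)))) = Add(36, Mul(-1, Mul(-43, 1621))) = Add(36, Mul(-1, -69703)) = Add(36, 69703) = 69739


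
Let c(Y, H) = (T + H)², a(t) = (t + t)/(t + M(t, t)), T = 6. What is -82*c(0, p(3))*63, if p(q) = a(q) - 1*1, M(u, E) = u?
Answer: -185976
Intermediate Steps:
a(t) = 1 (a(t) = (t + t)/(t + t) = (2*t)/((2*t)) = (2*t)*(1/(2*t)) = 1)
p(q) = 0 (p(q) = 1 - 1*1 = 1 - 1 = 0)
c(Y, H) = (6 + H)²
-82*c(0, p(3))*63 = -82*(6 + 0)²*63 = -82*6²*63 = -82*36*63 = -2952*63 = -185976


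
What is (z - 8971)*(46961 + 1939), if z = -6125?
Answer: -738194400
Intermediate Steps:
(z - 8971)*(46961 + 1939) = (-6125 - 8971)*(46961 + 1939) = -15096*48900 = -738194400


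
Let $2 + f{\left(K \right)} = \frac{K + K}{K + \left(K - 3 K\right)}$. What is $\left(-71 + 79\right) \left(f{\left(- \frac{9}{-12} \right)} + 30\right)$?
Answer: $208$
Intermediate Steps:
$f{\left(K \right)} = -4$ ($f{\left(K \right)} = -2 + \frac{K + K}{K + \left(K - 3 K\right)} = -2 + \frac{2 K}{K - 2 K} = -2 + \frac{2 K}{\left(-1\right) K} = -2 + 2 K \left(- \frac{1}{K}\right) = -2 - 2 = -4$)
$\left(-71 + 79\right) \left(f{\left(- \frac{9}{-12} \right)} + 30\right) = \left(-71 + 79\right) \left(-4 + 30\right) = 8 \cdot 26 = 208$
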